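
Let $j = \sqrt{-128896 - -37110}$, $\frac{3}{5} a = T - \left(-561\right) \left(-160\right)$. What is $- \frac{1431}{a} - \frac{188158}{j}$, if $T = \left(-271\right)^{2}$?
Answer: $\frac{4293}{81595} + \frac{94079 i \sqrt{91786}}{45893} \approx 0.052613 + 621.06 i$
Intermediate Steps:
$T = 73441$
$a = - \frac{81595}{3}$ ($a = \frac{5 \left(73441 - \left(-561\right) \left(-160\right)\right)}{3} = \frac{5 \left(73441 - 89760\right)}{3} = \frac{5}{3} \left(-16319\right) = - \frac{81595}{3} \approx -27198.0$)
$j = i \sqrt{91786}$ ($j = \sqrt{-128896 + \left(-15368 + 52478\right)} = \sqrt{-128896 + 37110} = \sqrt{-91786} = i \sqrt{91786} \approx 302.96 i$)
$- \frac{1431}{a} - \frac{188158}{j} = - \frac{1431}{- \frac{81595}{3}} - \frac{188158}{i \sqrt{91786}} = \left(-1431\right) \left(- \frac{3}{81595}\right) - 188158 \left(- \frac{i \sqrt{91786}}{91786}\right) = \frac{4293}{81595} + \frac{94079 i \sqrt{91786}}{45893}$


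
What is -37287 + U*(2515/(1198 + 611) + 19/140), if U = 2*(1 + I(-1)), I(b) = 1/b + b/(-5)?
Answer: -23607877579/633150 ≈ -37286.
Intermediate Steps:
I(b) = 1/b - b/5 (I(b) = 1/b + b*(-⅕) = 1/b - b/5)
U = ⅖ (U = 2*(1 + (1/(-1) - ⅕*(-1))) = 2*(1 + (-1 + ⅕)) = 2*(1 - ⅘) = 2*(⅕) = ⅖ ≈ 0.40000)
-37287 + U*(2515/(1198 + 611) + 19/140) = -37287 + 2*(2515/(1198 + 611) + 19/140)/5 = -37287 + 2*(2515/1809 + 19*(1/140))/5 = -37287 + 2*(2515*(1/1809) + 19/140)/5 = -37287 + 2*(2515/1809 + 19/140)/5 = -37287 + (⅖)*(386471/253260) = -37287 + 386471/633150 = -23607877579/633150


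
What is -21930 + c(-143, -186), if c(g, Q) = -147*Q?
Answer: 5412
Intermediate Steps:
-21930 + c(-143, -186) = -21930 - 147*(-186) = -21930 + 27342 = 5412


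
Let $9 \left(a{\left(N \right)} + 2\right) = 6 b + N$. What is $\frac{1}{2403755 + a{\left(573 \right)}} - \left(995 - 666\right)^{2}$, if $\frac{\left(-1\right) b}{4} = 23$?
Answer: $- \frac{780554643103}{7211266} \approx -1.0824 \cdot 10^{5}$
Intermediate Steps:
$b = -92$ ($b = \left(-4\right) 23 = -92$)
$a{\left(N \right)} = - \frac{190}{3} + \frac{N}{9}$ ($a{\left(N \right)} = -2 + \frac{6 \left(-92\right) + N}{9} = -2 + \frac{-552 + N}{9} = -2 + \left(- \frac{184}{3} + \frac{N}{9}\right) = - \frac{190}{3} + \frac{N}{9}$)
$\frac{1}{2403755 + a{\left(573 \right)}} - \left(995 - 666\right)^{2} = \frac{1}{2403755 + \left(- \frac{190}{3} + \frac{1}{9} \cdot 573\right)} - \left(995 - 666\right)^{2} = \frac{1}{2403755 + \left(- \frac{190}{3} + \frac{191}{3}\right)} - 329^{2} = \frac{1}{2403755 + \frac{1}{3}} - 108241 = \frac{1}{\frac{7211266}{3}} - 108241 = \frac{3}{7211266} - 108241 = - \frac{780554643103}{7211266}$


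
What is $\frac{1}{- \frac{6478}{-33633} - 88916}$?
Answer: $- \frac{33633}{2990505350} \approx -1.1247 \cdot 10^{-5}$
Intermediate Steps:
$\frac{1}{- \frac{6478}{-33633} - 88916} = \frac{1}{\left(-6478\right) \left(- \frac{1}{33633}\right) - 88916} = \frac{1}{\frac{6478}{33633} - 88916} = \frac{1}{- \frac{2990505350}{33633}} = - \frac{33633}{2990505350}$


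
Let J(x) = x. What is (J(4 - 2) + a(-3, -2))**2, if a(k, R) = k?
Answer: 1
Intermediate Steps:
(J(4 - 2) + a(-3, -2))**2 = ((4 - 2) - 3)**2 = (2 - 3)**2 = (-1)**2 = 1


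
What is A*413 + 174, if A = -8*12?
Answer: -39474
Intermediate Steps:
A = -96
A*413 + 174 = -96*413 + 174 = -39648 + 174 = -39474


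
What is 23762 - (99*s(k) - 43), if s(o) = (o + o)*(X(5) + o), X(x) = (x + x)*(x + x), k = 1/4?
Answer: 150741/8 ≈ 18843.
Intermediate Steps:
k = ¼ ≈ 0.25000
X(x) = 4*x² (X(x) = (2*x)*(2*x) = 4*x²)
s(o) = 2*o*(100 + o) (s(o) = (o + o)*(4*5² + o) = (2*o)*(4*25 + o) = (2*o)*(100 + o) = 2*o*(100 + o))
23762 - (99*s(k) - 43) = 23762 - (99*(2*(¼)*(100 + ¼)) - 43) = 23762 - (99*(2*(¼)*(401/4)) - 43) = 23762 - (99*(401/8) - 43) = 23762 - (39699/8 - 43) = 23762 - 1*39355/8 = 23762 - 39355/8 = 150741/8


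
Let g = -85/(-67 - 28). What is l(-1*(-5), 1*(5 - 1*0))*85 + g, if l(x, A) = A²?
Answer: 40392/19 ≈ 2125.9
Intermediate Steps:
g = 17/19 (g = -85/(-95) = -85*(-1/95) = 17/19 ≈ 0.89474)
l(-1*(-5), 1*(5 - 1*0))*85 + g = (1*(5 - 1*0))²*85 + 17/19 = (1*(5 + 0))²*85 + 17/19 = (1*5)²*85 + 17/19 = 5²*85 + 17/19 = 25*85 + 17/19 = 2125 + 17/19 = 40392/19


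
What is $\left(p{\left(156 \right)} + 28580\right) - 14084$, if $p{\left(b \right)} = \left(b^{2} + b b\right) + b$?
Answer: $63324$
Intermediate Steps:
$p{\left(b \right)} = b + 2 b^{2}$ ($p{\left(b \right)} = \left(b^{2} + b^{2}\right) + b = 2 b^{2} + b = b + 2 b^{2}$)
$\left(p{\left(156 \right)} + 28580\right) - 14084 = \left(156 \left(1 + 2 \cdot 156\right) + 28580\right) - 14084 = \left(156 \left(1 + 312\right) + 28580\right) - 14084 = \left(156 \cdot 313 + 28580\right) - 14084 = \left(48828 + 28580\right) - 14084 = 77408 - 14084 = 63324$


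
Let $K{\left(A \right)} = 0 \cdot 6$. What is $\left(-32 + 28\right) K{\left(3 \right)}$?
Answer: $0$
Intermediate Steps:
$K{\left(A \right)} = 0$
$\left(-32 + 28\right) K{\left(3 \right)} = \left(-32 + 28\right) 0 = \left(-4\right) 0 = 0$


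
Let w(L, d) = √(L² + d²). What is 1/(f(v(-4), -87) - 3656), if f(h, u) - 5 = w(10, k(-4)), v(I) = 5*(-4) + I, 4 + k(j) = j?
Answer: -3651/13329637 - 2*√41/13329637 ≈ -0.00027486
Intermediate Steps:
k(j) = -4 + j
v(I) = -20 + I
f(h, u) = 5 + 2*√41 (f(h, u) = 5 + √(10² + (-4 - 4)²) = 5 + √(100 + (-8)²) = 5 + √(100 + 64) = 5 + √164 = 5 + 2*√41)
1/(f(v(-4), -87) - 3656) = 1/((5 + 2*√41) - 3656) = 1/(-3651 + 2*√41)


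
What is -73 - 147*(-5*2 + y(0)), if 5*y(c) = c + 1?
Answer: 6838/5 ≈ 1367.6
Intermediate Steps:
y(c) = 1/5 + c/5 (y(c) = (c + 1)/5 = (1 + c)/5 = 1/5 + c/5)
-73 - 147*(-5*2 + y(0)) = -73 - 147*(-5*2 + (1/5 + (1/5)*0)) = -73 - 147*(-10 + (1/5 + 0)) = -73 - 147*(-10 + 1/5) = -73 - 147*(-49/5) = -73 + 7203/5 = 6838/5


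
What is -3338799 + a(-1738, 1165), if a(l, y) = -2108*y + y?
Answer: -5793454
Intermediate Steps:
a(l, y) = -2107*y
-3338799 + a(-1738, 1165) = -3338799 - 2107*1165 = -3338799 - 2454655 = -5793454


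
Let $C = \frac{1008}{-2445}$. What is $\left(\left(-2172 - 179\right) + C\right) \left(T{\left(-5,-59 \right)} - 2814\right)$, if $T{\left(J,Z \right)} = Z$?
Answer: $\frac{5505820073}{815} \approx 6.7556 \cdot 10^{6}$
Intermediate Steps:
$C = - \frac{336}{815}$ ($C = 1008 \left(- \frac{1}{2445}\right) = - \frac{336}{815} \approx -0.41227$)
$\left(\left(-2172 - 179\right) + C\right) \left(T{\left(-5,-59 \right)} - 2814\right) = \left(\left(-2172 - 179\right) - \frac{336}{815}\right) \left(-59 - 2814\right) = \left(\left(-2172 - 179\right) - \frac{336}{815}\right) \left(-2873\right) = \left(-2351 - \frac{336}{815}\right) \left(-2873\right) = \left(- \frac{1916401}{815}\right) \left(-2873\right) = \frac{5505820073}{815}$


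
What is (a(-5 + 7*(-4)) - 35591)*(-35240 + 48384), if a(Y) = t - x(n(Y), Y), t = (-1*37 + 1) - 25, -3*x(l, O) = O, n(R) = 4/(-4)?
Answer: -468754472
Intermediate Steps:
n(R) = -1 (n(R) = 4*(-¼) = -1)
x(l, O) = -O/3
t = -61 (t = (-37 + 1) - 25 = -36 - 25 = -61)
a(Y) = -61 + Y/3 (a(Y) = -61 - (-1)*Y/3 = -61 + Y/3)
(a(-5 + 7*(-4)) - 35591)*(-35240 + 48384) = ((-61 + (-5 + 7*(-4))/3) - 35591)*(-35240 + 48384) = ((-61 + (-5 - 28)/3) - 35591)*13144 = ((-61 + (⅓)*(-33)) - 35591)*13144 = ((-61 - 11) - 35591)*13144 = (-72 - 35591)*13144 = -35663*13144 = -468754472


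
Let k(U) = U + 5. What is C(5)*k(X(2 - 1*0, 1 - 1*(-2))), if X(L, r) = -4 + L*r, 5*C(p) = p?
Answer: 7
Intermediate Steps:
C(p) = p/5
k(U) = 5 + U
C(5)*k(X(2 - 1*0, 1 - 1*(-2))) = ((⅕)*5)*(5 + (-4 + (2 - 1*0)*(1 - 1*(-2)))) = 1*(5 + (-4 + (2 + 0)*(1 + 2))) = 1*(5 + (-4 + 2*3)) = 1*(5 + (-4 + 6)) = 1*(5 + 2) = 1*7 = 7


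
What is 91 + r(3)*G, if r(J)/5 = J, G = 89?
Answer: 1426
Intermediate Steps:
r(J) = 5*J
91 + r(3)*G = 91 + (5*3)*89 = 91 + 15*89 = 91 + 1335 = 1426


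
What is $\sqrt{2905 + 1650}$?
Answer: $\sqrt{4555} \approx 67.491$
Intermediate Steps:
$\sqrt{2905 + 1650} = \sqrt{4555}$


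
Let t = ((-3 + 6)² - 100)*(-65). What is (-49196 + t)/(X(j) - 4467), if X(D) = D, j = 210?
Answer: 4809/473 ≈ 10.167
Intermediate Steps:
t = 5915 (t = (3² - 100)*(-65) = (9 - 100)*(-65) = -91*(-65) = 5915)
(-49196 + t)/(X(j) - 4467) = (-49196 + 5915)/(210 - 4467) = -43281/(-4257) = -43281*(-1/4257) = 4809/473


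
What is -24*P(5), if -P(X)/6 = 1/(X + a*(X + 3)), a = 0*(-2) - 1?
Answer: -48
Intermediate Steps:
a = -1 (a = 0 - 1 = -1)
P(X) = 2 (P(X) = -6/(X - (X + 3)) = -6/(X - (3 + X)) = -6/(X + (-3 - X)) = -6/(-3) = -6*(-⅓) = 2)
-24*P(5) = -24*2 = -48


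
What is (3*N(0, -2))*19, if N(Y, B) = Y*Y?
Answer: 0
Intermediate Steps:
N(Y, B) = Y²
(3*N(0, -2))*19 = (3*0²)*19 = (3*0)*19 = 0*19 = 0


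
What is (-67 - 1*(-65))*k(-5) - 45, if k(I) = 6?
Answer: -57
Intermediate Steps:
(-67 - 1*(-65))*k(-5) - 45 = (-67 - 1*(-65))*6 - 45 = (-67 + 65)*6 - 45 = -2*6 - 45 = -12 - 45 = -57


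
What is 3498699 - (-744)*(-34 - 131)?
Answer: 3375939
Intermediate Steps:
3498699 - (-744)*(-34 - 131) = 3498699 - (-744)*(-165) = 3498699 - 1*122760 = 3498699 - 122760 = 3375939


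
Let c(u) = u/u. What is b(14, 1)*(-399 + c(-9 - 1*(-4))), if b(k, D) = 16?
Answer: -6368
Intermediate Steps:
c(u) = 1
b(14, 1)*(-399 + c(-9 - 1*(-4))) = 16*(-399 + 1) = 16*(-398) = -6368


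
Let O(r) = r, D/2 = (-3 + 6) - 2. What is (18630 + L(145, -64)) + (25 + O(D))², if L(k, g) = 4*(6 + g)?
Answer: 19127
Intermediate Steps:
D = 2 (D = 2*((-3 + 6) - 2) = 2*(3 - 2) = 2*1 = 2)
L(k, g) = 24 + 4*g
(18630 + L(145, -64)) + (25 + O(D))² = (18630 + (24 + 4*(-64))) + (25 + 2)² = (18630 + (24 - 256)) + 27² = (18630 - 232) + 729 = 18398 + 729 = 19127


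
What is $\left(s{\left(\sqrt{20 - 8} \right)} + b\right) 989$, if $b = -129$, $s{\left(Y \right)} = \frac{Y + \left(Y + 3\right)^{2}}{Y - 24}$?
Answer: $- \frac{6044768}{47} - \frac{62307 \sqrt{3}}{94} \approx -1.2976 \cdot 10^{5}$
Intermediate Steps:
$s{\left(Y \right)} = \frac{Y + \left(3 + Y\right)^{2}}{-24 + Y}$
$\left(s{\left(\sqrt{20 - 8} \right)} + b\right) 989 = \left(\frac{\sqrt{20 - 8} + \left(3 + \sqrt{20 - 8}\right)^{2}}{-24 + \sqrt{20 - 8}} - 129\right) 989 = \left(\frac{\sqrt{12} + \left(3 + \sqrt{12}\right)^{2}}{-24 + \sqrt{12}} - 129\right) 989 = \left(\frac{2 \sqrt{3} + \left(3 + 2 \sqrt{3}\right)^{2}}{-24 + 2 \sqrt{3}} - 129\right) 989 = \left(\frac{\left(3 + 2 \sqrt{3}\right)^{2} + 2 \sqrt{3}}{-24 + 2 \sqrt{3}} - 129\right) 989 = \left(-129 + \frac{\left(3 + 2 \sqrt{3}\right)^{2} + 2 \sqrt{3}}{-24 + 2 \sqrt{3}}\right) 989 = -127581 + \frac{989 \left(\left(3 + 2 \sqrt{3}\right)^{2} + 2 \sqrt{3}\right)}{-24 + 2 \sqrt{3}}$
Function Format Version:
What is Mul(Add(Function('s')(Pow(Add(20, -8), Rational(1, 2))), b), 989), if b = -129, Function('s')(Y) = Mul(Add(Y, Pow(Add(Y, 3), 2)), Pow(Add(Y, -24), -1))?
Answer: Add(Rational(-6044768, 47), Mul(Rational(-62307, 94), Pow(3, Rational(1, 2)))) ≈ -1.2976e+5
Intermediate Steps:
Function('s')(Y) = Mul(Pow(Add(-24, Y), -1), Add(Y, Pow(Add(3, Y), 2))) (Function('s')(Y) = Mul(Add(Y, Pow(Add(3, Y), 2)), Pow(Add(-24, Y), -1)) = Mul(Pow(Add(-24, Y), -1), Add(Y, Pow(Add(3, Y), 2))))
Mul(Add(Function('s')(Pow(Add(20, -8), Rational(1, 2))), b), 989) = Mul(Add(Mul(Pow(Add(-24, Pow(Add(20, -8), Rational(1, 2))), -1), Add(Pow(Add(20, -8), Rational(1, 2)), Pow(Add(3, Pow(Add(20, -8), Rational(1, 2))), 2))), -129), 989) = Mul(Add(Mul(Pow(Add(-24, Pow(12, Rational(1, 2))), -1), Add(Pow(12, Rational(1, 2)), Pow(Add(3, Pow(12, Rational(1, 2))), 2))), -129), 989) = Mul(Add(Mul(Pow(Add(-24, Mul(2, Pow(3, Rational(1, 2)))), -1), Add(Mul(2, Pow(3, Rational(1, 2))), Pow(Add(3, Mul(2, Pow(3, Rational(1, 2)))), 2))), -129), 989) = Mul(Add(Mul(Pow(Add(-24, Mul(2, Pow(3, Rational(1, 2)))), -1), Add(Pow(Add(3, Mul(2, Pow(3, Rational(1, 2)))), 2), Mul(2, Pow(3, Rational(1, 2))))), -129), 989) = Mul(Add(-129, Mul(Pow(Add(-24, Mul(2, Pow(3, Rational(1, 2)))), -1), Add(Pow(Add(3, Mul(2, Pow(3, Rational(1, 2)))), 2), Mul(2, Pow(3, Rational(1, 2)))))), 989) = Add(-127581, Mul(989, Pow(Add(-24, Mul(2, Pow(3, Rational(1, 2)))), -1), Add(Pow(Add(3, Mul(2, Pow(3, Rational(1, 2)))), 2), Mul(2, Pow(3, Rational(1, 2))))))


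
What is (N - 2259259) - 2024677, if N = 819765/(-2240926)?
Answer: -9599984384501/2240926 ≈ -4.2839e+6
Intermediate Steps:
N = -819765/2240926 (N = 819765*(-1/2240926) = -819765/2240926 ≈ -0.36582)
(N - 2259259) - 2024677 = (-819765/2240926 - 2259259) - 2024677 = -5062833053599/2240926 - 2024677 = -9599984384501/2240926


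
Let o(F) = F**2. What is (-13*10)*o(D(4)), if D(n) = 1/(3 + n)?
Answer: -130/49 ≈ -2.6531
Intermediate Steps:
(-13*10)*o(D(4)) = (-13*10)*(1/(3 + 4))**2 = -130*(1/7)**2 = -130*1/49 = -130/49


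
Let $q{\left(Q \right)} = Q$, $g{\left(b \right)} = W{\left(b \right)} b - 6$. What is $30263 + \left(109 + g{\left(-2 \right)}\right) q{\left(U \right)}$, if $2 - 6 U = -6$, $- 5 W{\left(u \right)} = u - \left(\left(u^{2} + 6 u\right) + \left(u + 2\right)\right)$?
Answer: $\frac{456053}{15} \approx 30404.0$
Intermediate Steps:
$W{\left(u \right)} = \frac{2}{5} + \frac{u^{2}}{5} + \frac{6 u}{5}$ ($W{\left(u \right)} = - \frac{u - \left(\left(u^{2} + 6 u\right) + \left(u + 2\right)\right)}{5} = - \frac{u - \left(\left(u^{2} + 6 u\right) + \left(2 + u\right)\right)}{5} = - \frac{u - \left(2 + u^{2} + 7 u\right)}{5} = - \frac{-2 - u^{2} - 6 u}{5} = \frac{2}{5} + \frac{u^{2}}{5} + \frac{6 u}{5}$)
$U = \frac{4}{3}$ ($U = \frac{1}{3} - -1 = \frac{1}{3} + 1 = \frac{4}{3} \approx 1.3333$)
$g{\left(b \right)} = -6 + b \left(\frac{2}{5} + \frac{b^{2}}{5} + \frac{6 b}{5}\right)$ ($g{\left(b \right)} = \left(\frac{2}{5} + \frac{b^{2}}{5} + \frac{6 b}{5}\right) b - 6 = b \left(\frac{2}{5} + \frac{b^{2}}{5} + \frac{6 b}{5}\right) - 6 = -6 + b \left(\frac{2}{5} + \frac{b^{2}}{5} + \frac{6 b}{5}\right)$)
$30263 + \left(109 + g{\left(-2 \right)}\right) q{\left(U \right)} = 30263 + \left(109 - \left(6 + \frac{2 \left(2 + \left(-2\right)^{2} + 6 \left(-2\right)\right)}{5}\right)\right) \frac{4}{3} = 30263 + \left(109 - \left(6 + \frac{2 \left(2 + 4 - 12\right)}{5}\right)\right) \frac{4}{3} = 30263 + \left(109 - \left(6 + \frac{2}{5} \left(-6\right)\right)\right) \frac{4}{3} = 30263 + \left(109 + \left(-6 + \frac{12}{5}\right)\right) \frac{4}{3} = 30263 + \left(109 - \frac{18}{5}\right) \frac{4}{3} = 30263 + \frac{527}{5} \cdot \frac{4}{3} = 30263 + \frac{2108}{15} = \frac{456053}{15}$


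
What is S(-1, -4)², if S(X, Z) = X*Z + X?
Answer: 9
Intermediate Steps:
S(X, Z) = X + X*Z
S(-1, -4)² = (-(1 - 4))² = (-1*(-3))² = 3² = 9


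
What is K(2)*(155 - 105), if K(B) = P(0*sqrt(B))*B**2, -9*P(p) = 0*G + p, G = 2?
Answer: 0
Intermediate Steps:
P(p) = -p/9 (P(p) = -(0*2 + p)/9 = -(0 + p)/9 = -p/9)
K(B) = 0 (K(B) = (-0*sqrt(B))*B**2 = (-1/9*0)*B**2 = 0*B**2 = 0)
K(2)*(155 - 105) = 0*(155 - 105) = 0*50 = 0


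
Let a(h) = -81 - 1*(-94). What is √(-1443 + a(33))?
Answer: I*√1430 ≈ 37.815*I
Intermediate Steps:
a(h) = 13 (a(h) = -81 + 94 = 13)
√(-1443 + a(33)) = √(-1443 + 13) = √(-1430) = I*√1430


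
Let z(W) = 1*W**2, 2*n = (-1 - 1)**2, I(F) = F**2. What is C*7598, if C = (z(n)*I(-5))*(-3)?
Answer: -2279400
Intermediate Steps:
n = 2 (n = (-1 - 1)**2/2 = (1/2)*(-2)**2 = (1/2)*4 = 2)
z(W) = W**2
C = -300 (C = (2**2*(-5)**2)*(-3) = (4*25)*(-3) = 100*(-3) = -300)
C*7598 = -300*7598 = -2279400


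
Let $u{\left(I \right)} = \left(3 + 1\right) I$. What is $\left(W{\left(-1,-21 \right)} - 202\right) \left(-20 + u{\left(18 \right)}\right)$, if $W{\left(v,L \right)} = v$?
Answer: $-10556$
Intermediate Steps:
$u{\left(I \right)} = 4 I$
$\left(W{\left(-1,-21 \right)} - 202\right) \left(-20 + u{\left(18 \right)}\right) = \left(-1 - 202\right) \left(-20 + 4 \cdot 18\right) = - 203 \left(-20 + 72\right) = \left(-203\right) 52 = -10556$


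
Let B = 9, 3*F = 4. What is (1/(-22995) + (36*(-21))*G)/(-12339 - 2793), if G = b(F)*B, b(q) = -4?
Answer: -625831919/347960340 ≈ -1.7986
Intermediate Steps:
F = 4/3 (F = (⅓)*4 = 4/3 ≈ 1.3333)
G = -36 (G = -4*9 = -36)
(1/(-22995) + (36*(-21))*G)/(-12339 - 2793) = (1/(-22995) + (36*(-21))*(-36))/(-12339 - 2793) = (-1/22995 - 756*(-36))/(-15132) = (-1/22995 + 27216)*(-1/15132) = (625831919/22995)*(-1/15132) = -625831919/347960340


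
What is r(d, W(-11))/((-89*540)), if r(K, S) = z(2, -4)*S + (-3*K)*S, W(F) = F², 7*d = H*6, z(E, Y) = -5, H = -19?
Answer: -37147/336420 ≈ -0.11042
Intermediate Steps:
d = -114/7 (d = (-19*6)/7 = (⅐)*(-114) = -114/7 ≈ -16.286)
r(K, S) = -5*S - 3*K*S (r(K, S) = -5*S + (-3*K)*S = -5*S - 3*K*S)
r(d, W(-11))/((-89*540)) = (-1*(-11)²*(5 + 3*(-114/7)))/((-89*540)) = -1*121*(5 - 342/7)/(-48060) = -1*121*(-307/7)*(-1/48060) = (37147/7)*(-1/48060) = -37147/336420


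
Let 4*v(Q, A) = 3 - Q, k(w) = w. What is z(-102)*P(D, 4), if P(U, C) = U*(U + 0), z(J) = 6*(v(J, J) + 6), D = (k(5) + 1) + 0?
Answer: 6966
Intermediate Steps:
v(Q, A) = ¾ - Q/4 (v(Q, A) = (3 - Q)/4 = ¾ - Q/4)
D = 6 (D = (5 + 1) + 0 = 6 + 0 = 6)
z(J) = 81/2 - 3*J/2 (z(J) = 6*((¾ - J/4) + 6) = 6*(27/4 - J/4) = 81/2 - 3*J/2)
P(U, C) = U² (P(U, C) = U*U = U²)
z(-102)*P(D, 4) = (81/2 - 3/2*(-102))*6² = (81/2 + 153)*36 = (387/2)*36 = 6966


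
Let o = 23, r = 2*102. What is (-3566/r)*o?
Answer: -41009/102 ≈ -402.05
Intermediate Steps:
r = 204
(-3566/r)*o = -3566/204*23 = -3566*1/204*23 = -1783/102*23 = -41009/102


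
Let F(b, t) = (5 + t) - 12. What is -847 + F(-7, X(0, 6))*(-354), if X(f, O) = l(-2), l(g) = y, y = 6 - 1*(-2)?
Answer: -1201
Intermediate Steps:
y = 8 (y = 6 + 2 = 8)
l(g) = 8
X(f, O) = 8
F(b, t) = -7 + t
-847 + F(-7, X(0, 6))*(-354) = -847 + (-7 + 8)*(-354) = -847 + 1*(-354) = -847 - 354 = -1201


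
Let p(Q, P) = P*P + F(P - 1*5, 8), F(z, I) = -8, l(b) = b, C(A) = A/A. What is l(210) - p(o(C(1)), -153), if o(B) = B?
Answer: -23191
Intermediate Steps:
C(A) = 1
p(Q, P) = -8 + P**2 (p(Q, P) = P*P - 8 = P**2 - 8 = -8 + P**2)
l(210) - p(o(C(1)), -153) = 210 - (-8 + (-153)**2) = 210 - (-8 + 23409) = 210 - 1*23401 = 210 - 23401 = -23191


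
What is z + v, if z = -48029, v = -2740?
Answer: -50769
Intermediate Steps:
z + v = -48029 - 2740 = -50769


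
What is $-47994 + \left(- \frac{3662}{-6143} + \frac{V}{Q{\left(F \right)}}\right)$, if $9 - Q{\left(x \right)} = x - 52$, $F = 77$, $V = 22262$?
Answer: $- \frac{2426965573}{49144} \approx -49385.0$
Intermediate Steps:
$Q{\left(x \right)} = 61 - x$ ($Q{\left(x \right)} = 9 - \left(x - 52\right) = 9 - \left(-52 + x\right) = 61 - x$)
$-47994 + \left(- \frac{3662}{-6143} + \frac{V}{Q{\left(F \right)}}\right) = -47994 + \left(- \frac{3662}{-6143} + \frac{22262}{61 - 77}\right) = -47994 + \left(\left(-3662\right) \left(- \frac{1}{6143}\right) + \frac{22262}{61 - 77}\right) = -47994 + \left(\frac{3662}{6143} + \frac{22262}{-16}\right) = -47994 + \left(\frac{3662}{6143} + 22262 \left(- \frac{1}{16}\right)\right) = -47994 + \left(\frac{3662}{6143} - \frac{11131}{8}\right) = -47994 - \frac{68348437}{49144} = - \frac{2426965573}{49144}$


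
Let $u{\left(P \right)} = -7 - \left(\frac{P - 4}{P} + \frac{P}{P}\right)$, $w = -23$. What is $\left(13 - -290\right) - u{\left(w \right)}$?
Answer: $\frac{7180}{23} \approx 312.17$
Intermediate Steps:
$u{\left(P \right)} = -8 - \frac{-4 + P}{P}$ ($u{\left(P \right)} = -7 - \left(\frac{-4 + P}{P} + 1\right) = -7 - \left(1 + \frac{-4 + P}{P}\right) = -8 - \frac{-4 + P}{P}$)
$\left(13 - -290\right) - u{\left(w \right)} = \left(13 - -290\right) - \left(-9 + \frac{4}{-23}\right) = \left(13 + 290\right) - \left(-9 + 4 \left(- \frac{1}{23}\right)\right) = 303 - \left(-9 - \frac{4}{23}\right) = 303 - - \frac{211}{23} = 303 + \frac{211}{23} = \frac{7180}{23}$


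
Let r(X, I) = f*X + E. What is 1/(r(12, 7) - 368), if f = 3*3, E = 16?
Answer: -1/244 ≈ -0.0040984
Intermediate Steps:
f = 9
r(X, I) = 16 + 9*X (r(X, I) = 9*X + 16 = 16 + 9*X)
1/(r(12, 7) - 368) = 1/((16 + 9*12) - 368) = 1/((16 + 108) - 368) = 1/(124 - 368) = 1/(-244) = -1/244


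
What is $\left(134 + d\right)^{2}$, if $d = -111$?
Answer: $529$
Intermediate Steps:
$\left(134 + d\right)^{2} = \left(134 - 111\right)^{2} = 23^{2} = 529$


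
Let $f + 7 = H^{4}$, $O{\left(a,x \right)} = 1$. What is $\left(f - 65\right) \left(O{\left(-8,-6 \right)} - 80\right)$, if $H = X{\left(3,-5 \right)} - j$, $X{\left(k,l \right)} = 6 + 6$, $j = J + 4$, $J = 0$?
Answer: $-317896$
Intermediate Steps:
$j = 4$ ($j = 0 + 4 = 4$)
$X{\left(k,l \right)} = 12$
$H = 8$ ($H = 12 - 4 = 8$)
$f = 4089$ ($f = -7 + 8^{4} = -7 + 4096 = 4089$)
$\left(f - 65\right) \left(O{\left(-8,-6 \right)} - 80\right) = \left(4089 - 65\right) \left(1 - 80\right) = 4024 \left(-79\right) = -317896$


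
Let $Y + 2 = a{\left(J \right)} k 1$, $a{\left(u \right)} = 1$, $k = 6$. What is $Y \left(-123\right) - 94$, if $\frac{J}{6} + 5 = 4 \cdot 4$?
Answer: $-586$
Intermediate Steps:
$J = 66$ ($J = -30 + 6 \cdot 4 \cdot 4 = -30 + 6 \cdot 16 = -30 + 96 = 66$)
$Y = 4$ ($Y = -2 + 1 \cdot 6 \cdot 1 = -2 + 6 \cdot 1 = -2 + 6 = 4$)
$Y \left(-123\right) - 94 = 4 \left(-123\right) - 94 = -492 - 94 = -586$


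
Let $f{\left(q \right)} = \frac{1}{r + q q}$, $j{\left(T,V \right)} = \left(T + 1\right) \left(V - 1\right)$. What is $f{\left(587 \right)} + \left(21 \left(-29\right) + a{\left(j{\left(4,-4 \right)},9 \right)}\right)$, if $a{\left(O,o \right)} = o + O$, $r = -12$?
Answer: $- \frac{215348124}{344557} \approx -625.0$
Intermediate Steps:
$j{\left(T,V \right)} = \left(1 + T\right) \left(-1 + V\right)$
$a{\left(O,o \right)} = O + o$
$f{\left(q \right)} = \frac{1}{-12 + q^{2}}$ ($f{\left(q \right)} = \frac{1}{-12 + q q} = \frac{1}{-12 + q^{2}}$)
$f{\left(587 \right)} + \left(21 \left(-29\right) + a{\left(j{\left(4,-4 \right)},9 \right)}\right) = \frac{1}{-12 + 587^{2}} + \left(21 \left(-29\right) + \left(\left(-1 - 4 - 4 + 4 \left(-4\right)\right) + 9\right)\right) = \frac{1}{-12 + 344569} + \left(-609 + \left(\left(-1 - 4 - 4 - 16\right) + 9\right)\right) = \frac{1}{344557} + \left(-609 + \left(-25 + 9\right)\right) = \frac{1}{344557} - 625 = - \frac{215348124}{344557}$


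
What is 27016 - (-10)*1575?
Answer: 42766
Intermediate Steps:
27016 - (-10)*1575 = 27016 - 1*(-15750) = 27016 + 15750 = 42766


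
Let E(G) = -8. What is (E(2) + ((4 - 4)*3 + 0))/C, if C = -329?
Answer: 8/329 ≈ 0.024316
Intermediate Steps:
(E(2) + ((4 - 4)*3 + 0))/C = (-8 + ((4 - 4)*3 + 0))/(-329) = (-8 + (0*3 + 0))*(-1/329) = (-8 + (0 + 0))*(-1/329) = (-8 + 0)*(-1/329) = -8*(-1/329) = 8/329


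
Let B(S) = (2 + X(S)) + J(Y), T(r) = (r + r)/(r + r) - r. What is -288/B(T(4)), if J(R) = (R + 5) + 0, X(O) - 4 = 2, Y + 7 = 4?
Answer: -144/5 ≈ -28.800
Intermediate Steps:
Y = -3 (Y = -7 + 4 = -3)
X(O) = 6 (X(O) = 4 + 2 = 6)
T(r) = 1 - r (T(r) = (2*r)/((2*r)) - r = (2*r)*(1/(2*r)) - r = 1 - r)
J(R) = 5 + R (J(R) = (5 + R) + 0 = 5 + R)
B(S) = 10 (B(S) = (2 + 6) + (5 - 3) = 8 + 2 = 10)
-288/B(T(4)) = -288/10 = -288*⅒ = -144/5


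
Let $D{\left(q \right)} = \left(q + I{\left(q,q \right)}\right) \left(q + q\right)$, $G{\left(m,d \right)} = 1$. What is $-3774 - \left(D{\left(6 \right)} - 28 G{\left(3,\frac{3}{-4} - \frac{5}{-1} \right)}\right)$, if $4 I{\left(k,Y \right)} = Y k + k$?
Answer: $-3944$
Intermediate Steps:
$I{\left(k,Y \right)} = \frac{k}{4} + \frac{Y k}{4}$ ($I{\left(k,Y \right)} = \frac{Y k + k}{4} = \frac{k + Y k}{4} = \frac{k}{4} + \frac{Y k}{4}$)
$D{\left(q \right)} = 2 q \left(q + \frac{q \left(1 + q\right)}{4}\right)$ ($D{\left(q \right)} = \left(q + \frac{q \left(1 + q\right)}{4}\right) \left(q + q\right) = \left(q + \frac{q \left(1 + q\right)}{4}\right) 2 q = 2 q \left(q + \frac{q \left(1 + q\right)}{4}\right)$)
$-3774 - \left(D{\left(6 \right)} - 28 G{\left(3,\frac{3}{-4} - \frac{5}{-1} \right)}\right) = -3774 - \left(\frac{6^{2} \left(5 + 6\right)}{2} - 28\right) = -3774 - \left(\frac{1}{2} \cdot 36 \cdot 11 - 28\right) = -3774 - \left(198 - 28\right) = -3774 - 170 = -3944$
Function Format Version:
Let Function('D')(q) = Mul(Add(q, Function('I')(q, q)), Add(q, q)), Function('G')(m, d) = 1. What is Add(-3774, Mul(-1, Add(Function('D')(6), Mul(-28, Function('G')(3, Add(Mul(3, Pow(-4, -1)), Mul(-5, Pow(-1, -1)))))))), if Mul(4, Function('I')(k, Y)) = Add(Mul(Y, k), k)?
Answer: -3944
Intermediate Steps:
Function('I')(k, Y) = Add(Mul(Rational(1, 4), k), Mul(Rational(1, 4), Y, k)) (Function('I')(k, Y) = Mul(Rational(1, 4), Add(Mul(Y, k), k)) = Mul(Rational(1, 4), Add(k, Mul(Y, k))) = Add(Mul(Rational(1, 4), k), Mul(Rational(1, 4), Y, k)))
Function('D')(q) = Mul(2, q, Add(q, Mul(Rational(1, 4), q, Add(1, q)))) (Function('D')(q) = Mul(Add(q, Mul(Rational(1, 4), q, Add(1, q))), Add(q, q)) = Mul(Add(q, Mul(Rational(1, 4), q, Add(1, q))), Mul(2, q)) = Mul(2, q, Add(q, Mul(Rational(1, 4), q, Add(1, q)))))
Add(-3774, Mul(-1, Add(Function('D')(6), Mul(-28, Function('G')(3, Add(Mul(3, Pow(-4, -1)), Mul(-5, Pow(-1, -1)))))))) = Add(-3774, Mul(-1, Add(Mul(Rational(1, 2), Pow(6, 2), Add(5, 6)), Mul(-28, 1)))) = Add(-3774, Mul(-1, Add(Mul(Rational(1, 2), 36, 11), -28))) = Add(-3774, Mul(-1, Add(198, -28))) = Add(-3774, Mul(-1, 170)) = Add(-3774, -170) = -3944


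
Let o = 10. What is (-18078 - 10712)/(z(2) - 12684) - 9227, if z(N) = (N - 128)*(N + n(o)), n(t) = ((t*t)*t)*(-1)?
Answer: -521635159/56532 ≈ -9227.3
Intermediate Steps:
n(t) = -t**3 (n(t) = (t**2*t)*(-1) = t**3*(-1) = -t**3)
z(N) = (-1000 + N)*(-128 + N) (z(N) = (N - 128)*(N - 1*10**3) = (-128 + N)*(N - 1*1000) = (-128 + N)*(N - 1000) = (-128 + N)*(-1000 + N) = (-1000 + N)*(-128 + N))
(-18078 - 10712)/(z(2) - 12684) - 9227 = (-18078 - 10712)/((128000 + 2**2 - 1128*2) - 12684) - 9227 = -28790/((128000 + 4 - 2256) - 12684) - 9227 = -28790/(125748 - 12684) - 9227 = -28790/113064 - 9227 = -28790*1/113064 - 9227 = -14395/56532 - 9227 = -521635159/56532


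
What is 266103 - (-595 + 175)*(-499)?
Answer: 56523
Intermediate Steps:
266103 - (-595 + 175)*(-499) = 266103 - (-420)*(-499) = 266103 - 1*209580 = 266103 - 209580 = 56523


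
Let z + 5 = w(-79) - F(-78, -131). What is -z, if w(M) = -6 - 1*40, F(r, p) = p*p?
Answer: 17212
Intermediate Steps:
F(r, p) = p**2
w(M) = -46 (w(M) = -6 - 40 = -46)
z = -17212 (z = -5 + (-46 - 1*(-131)**2) = -5 + (-46 - 1*17161) = -5 + (-46 - 17161) = -5 - 17207 = -17212)
-z = -1*(-17212) = 17212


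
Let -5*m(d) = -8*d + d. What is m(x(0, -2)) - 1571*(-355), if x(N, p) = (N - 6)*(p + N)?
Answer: 2788609/5 ≈ 5.5772e+5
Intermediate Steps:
x(N, p) = (-6 + N)*(N + p)
m(d) = 7*d/5 (m(d) = -(-8*d + d)/5 = -(-7)*d/5 = 7*d/5)
m(x(0, -2)) - 1571*(-355) = 7*(0² - 6*0 - 6*(-2) + 0*(-2))/5 - 1571*(-355) = 7*(0 + 0 + 12 + 0)/5 + 557705 = (7/5)*12 + 557705 = 84/5 + 557705 = 2788609/5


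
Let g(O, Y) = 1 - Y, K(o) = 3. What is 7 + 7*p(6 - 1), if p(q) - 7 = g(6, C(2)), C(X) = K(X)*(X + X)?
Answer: -21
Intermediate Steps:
C(X) = 6*X (C(X) = 3*(X + X) = 3*(2*X) = 6*X)
p(q) = -4 (p(q) = 7 + (1 - 6*2) = 7 + (1 - 1*12) = 7 + (1 - 12) = 7 - 11 = -4)
7 + 7*p(6 - 1) = 7 + 7*(-4) = 7 - 28 = -21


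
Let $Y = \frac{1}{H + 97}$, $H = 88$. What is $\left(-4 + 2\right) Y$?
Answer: $- \frac{2}{185} \approx -0.010811$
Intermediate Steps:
$Y = \frac{1}{185}$ ($Y = \frac{1}{88 + 97} = \frac{1}{185} \approx 0.0054054$)
$\left(-4 + 2\right) Y = \left(-4 + 2\right) \frac{1}{185} = \left(-2\right) \frac{1}{185} = - \frac{2}{185}$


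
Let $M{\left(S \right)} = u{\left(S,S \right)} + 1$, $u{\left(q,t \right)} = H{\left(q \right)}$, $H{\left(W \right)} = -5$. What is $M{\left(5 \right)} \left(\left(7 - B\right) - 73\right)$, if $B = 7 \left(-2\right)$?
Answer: $208$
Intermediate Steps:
$u{\left(q,t \right)} = -5$
$B = -14$
$M{\left(S \right)} = -4$ ($M{\left(S \right)} = -5 + 1 = -4$)
$M{\left(5 \right)} \left(\left(7 - B\right) - 73\right) = - 4 \left(\left(7 - -14\right) - 73\right) = - 4 \left(\left(7 + 14\right) - 73\right) = - 4 \left(21 - 73\right) = \left(-4\right) \left(-52\right) = 208$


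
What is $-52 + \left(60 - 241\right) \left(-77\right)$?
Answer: $13885$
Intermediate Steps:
$-52 + \left(60 - 241\right) \left(-77\right) = -52 - -13937 = -52 + 13937 = 13885$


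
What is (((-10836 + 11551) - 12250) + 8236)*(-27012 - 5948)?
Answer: 108735040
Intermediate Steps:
(((-10836 + 11551) - 12250) + 8236)*(-27012 - 5948) = ((715 - 12250) + 8236)*(-32960) = (-11535 + 8236)*(-32960) = -3299*(-32960) = 108735040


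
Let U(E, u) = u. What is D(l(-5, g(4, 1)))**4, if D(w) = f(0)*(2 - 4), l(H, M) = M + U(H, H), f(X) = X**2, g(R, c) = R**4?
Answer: 0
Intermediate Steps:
l(H, M) = H + M (l(H, M) = M + H = H + M)
D(w) = 0 (D(w) = 0**2*(2 - 4) = 0*(-2) = 0)
D(l(-5, g(4, 1)))**4 = 0**4 = 0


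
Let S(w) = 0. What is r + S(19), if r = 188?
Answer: 188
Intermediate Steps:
r + S(19) = 188 + 0 = 188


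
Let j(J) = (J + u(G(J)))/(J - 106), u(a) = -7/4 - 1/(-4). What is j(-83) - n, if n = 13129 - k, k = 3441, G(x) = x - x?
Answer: -3661895/378 ≈ -9687.5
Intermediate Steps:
G(x) = 0
u(a) = -3/2 (u(a) = -7*¼ - 1*(-¼) = -7/4 + ¼ = -3/2)
j(J) = (-3/2 + J)/(-106 + J) (j(J) = (J - 3/2)/(J - 106) = (-3/2 + J)/(-106 + J))
n = 9688 (n = 13129 - 1*3441 = 13129 - 3441 = 9688)
j(-83) - n = (-3/2 - 83)/(-106 - 83) - 1*9688 = -169/2/(-189) - 9688 = -1/189*(-169/2) - 9688 = 169/378 - 9688 = -3661895/378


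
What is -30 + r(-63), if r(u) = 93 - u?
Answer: 126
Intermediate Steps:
-30 + r(-63) = -30 + (93 - 1*(-63)) = -30 + (93 + 63) = -30 + 156 = 126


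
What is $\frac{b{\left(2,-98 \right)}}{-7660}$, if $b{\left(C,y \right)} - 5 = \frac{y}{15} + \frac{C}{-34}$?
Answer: $\frac{203}{976650} \approx 0.00020785$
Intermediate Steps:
$b{\left(C,y \right)} = 5 - \frac{C}{34} + \frac{y}{15}$ ($b{\left(C,y \right)} = 5 + \left(\frac{y}{15} + \frac{C}{-34}\right) = 5 + \left(y \frac{1}{15} + C \left(- \frac{1}{34}\right)\right) = 5 - \left(- \frac{y}{15} + \frac{C}{34}\right) = 5 - \frac{C}{34} + \frac{y}{15}$)
$\frac{b{\left(2,-98 \right)}}{-7660} = \frac{5 - \frac{1}{17} + \frac{1}{15} \left(-98\right)}{-7660} = \left(5 - \frac{1}{17} - \frac{98}{15}\right) \left(- \frac{1}{7660}\right) = \left(- \frac{406}{255}\right) \left(- \frac{1}{7660}\right) = \frac{203}{976650}$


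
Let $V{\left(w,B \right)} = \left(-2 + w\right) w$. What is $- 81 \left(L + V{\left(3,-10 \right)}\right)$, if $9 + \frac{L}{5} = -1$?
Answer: $3807$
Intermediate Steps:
$L = -50$ ($L = -45 + 5 \left(-1\right) = -45 - 5 = -50$)
$V{\left(w,B \right)} = w \left(-2 + w\right)$
$- 81 \left(L + V{\left(3,-10 \right)}\right) = - 81 \left(-50 + 3 \left(-2 + 3\right)\right) = - 81 \left(-50 + 3 \cdot 1\right) = - 81 \left(-50 + 3\right) = \left(-81\right) \left(-47\right) = 3807$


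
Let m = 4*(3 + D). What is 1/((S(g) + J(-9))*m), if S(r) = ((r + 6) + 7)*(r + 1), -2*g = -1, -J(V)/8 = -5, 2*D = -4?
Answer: 1/241 ≈ 0.0041494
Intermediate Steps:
D = -2 (D = (½)*(-4) = -2)
J(V) = 40 (J(V) = -8*(-5) = 40)
g = ½ (g = -½*(-1) = ½ ≈ 0.50000)
m = 4 (m = 4*(3 - 2) = 4*1 = 4)
S(r) = (1 + r)*(13 + r) (S(r) = ((6 + r) + 7)*(1 + r) = (13 + r)*(1 + r) = (1 + r)*(13 + r))
1/((S(g) + J(-9))*m) = 1/(((13 + (½)² + 14*(½)) + 40)*4) = 1/(((13 + ¼ + 7) + 40)*4) = 1/((81/4 + 40)*4) = 1/((241/4)*4) = 1/241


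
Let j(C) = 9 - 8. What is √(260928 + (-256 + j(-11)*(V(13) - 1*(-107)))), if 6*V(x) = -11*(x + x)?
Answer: √2346582/3 ≈ 510.62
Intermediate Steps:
j(C) = 1
V(x) = -11*x/3 (V(x) = (-11*(x + x))/6 = (-22*x)/6 = -11*x/3)
√(260928 + (-256 + j(-11)*(V(13) - 1*(-107)))) = √(260928 + (-256 + 1*(-11/3*13 - 1*(-107)))) = √(260928 + (-256 + 1*(-143/3 + 107))) = √(260928 + (-256 + 1*(178/3))) = √(260928 + (-256 + 178/3)) = √(260928 - 590/3) = √(782194/3) = √2346582/3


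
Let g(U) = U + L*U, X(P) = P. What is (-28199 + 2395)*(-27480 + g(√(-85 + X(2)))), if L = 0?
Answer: 709093920 - 25804*I*√83 ≈ 7.0909e+8 - 2.3509e+5*I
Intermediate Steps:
g(U) = U (g(U) = U + 0*U = U + 0 = U)
(-28199 + 2395)*(-27480 + g(√(-85 + X(2)))) = (-28199 + 2395)*(-27480 + √(-85 + 2)) = -25804*(-27480 + √(-83)) = -25804*(-27480 + I*√83) = 709093920 - 25804*I*√83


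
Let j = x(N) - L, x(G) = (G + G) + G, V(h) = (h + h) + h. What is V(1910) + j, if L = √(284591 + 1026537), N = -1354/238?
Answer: 679839/119 - 2*√327782 ≈ 4567.9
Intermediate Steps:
V(h) = 3*h (V(h) = 2*h + h = 3*h)
N = -677/119 (N = -1354*1/238 = -677/119 ≈ -5.6891)
x(G) = 3*G (x(G) = 2*G + G = 3*G)
L = 2*√327782 (L = √1311128 = 2*√327782 ≈ 1145.0)
j = -2031/119 - 2*√327782 (j = 3*(-677/119) - 2*√327782 = -2031/119 - 2*√327782 ≈ -1162.1)
V(1910) + j = 3*1910 + (-2031/119 - 2*√327782) = 5730 + (-2031/119 - 2*√327782) = 679839/119 - 2*√327782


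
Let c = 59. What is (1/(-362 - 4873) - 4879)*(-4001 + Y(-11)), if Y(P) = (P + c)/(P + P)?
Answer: 224944571762/11517 ≈ 1.9532e+7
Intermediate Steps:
Y(P) = (59 + P)/(2*P) (Y(P) = (P + 59)/(P + P) = (59 + P)/((2*P)) = (59 + P)*(1/(2*P)) = (59 + P)/(2*P))
(1/(-362 - 4873) - 4879)*(-4001 + Y(-11)) = (1/(-362 - 4873) - 4879)*(-4001 + (1/2)*(59 - 11)/(-11)) = (1/(-5235) - 4879)*(-4001 + (1/2)*(-1/11)*48) = (-1/5235 - 4879)*(-4001 - 24/11) = -25541566/5235*(-44035/11) = 224944571762/11517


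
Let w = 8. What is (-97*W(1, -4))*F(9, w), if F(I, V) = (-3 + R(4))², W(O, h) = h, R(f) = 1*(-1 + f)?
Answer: 0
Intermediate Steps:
R(f) = -1 + f
F(I, V) = 0 (F(I, V) = (-3 + (-1 + 4))² = (-3 + 3)² = 0² = 0)
(-97*W(1, -4))*F(9, w) = -97*(-4)*0 = 388*0 = 0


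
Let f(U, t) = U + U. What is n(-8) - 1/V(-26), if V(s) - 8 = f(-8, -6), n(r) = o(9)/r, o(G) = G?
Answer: -1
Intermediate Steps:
n(r) = 9/r
f(U, t) = 2*U
V(s) = -8 (V(s) = 8 + 2*(-8) = 8 - 16 = -8)
n(-8) - 1/V(-26) = 9/(-8) - 1/(-8) = 9*(-1/8) - 1*(-1/8) = -9/8 + 1/8 = -1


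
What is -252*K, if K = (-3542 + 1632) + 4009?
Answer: -528948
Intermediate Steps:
K = 2099 (K = -1910 + 4009 = 2099)
-252*K = -252*2099 = -528948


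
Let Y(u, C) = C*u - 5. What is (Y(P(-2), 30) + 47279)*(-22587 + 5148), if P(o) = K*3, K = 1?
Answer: -825980796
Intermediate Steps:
P(o) = 3 (P(o) = 1*3 = 3)
Y(u, C) = -5 + C*u
(Y(P(-2), 30) + 47279)*(-22587 + 5148) = ((-5 + 30*3) + 47279)*(-22587 + 5148) = ((-5 + 90) + 47279)*(-17439) = (85 + 47279)*(-17439) = 47364*(-17439) = -825980796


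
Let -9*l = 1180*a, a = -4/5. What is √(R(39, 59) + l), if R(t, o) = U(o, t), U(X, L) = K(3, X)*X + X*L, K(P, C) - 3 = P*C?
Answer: √117233/3 ≈ 114.13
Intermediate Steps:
K(P, C) = 3 + C*P (K(P, C) = 3 + P*C = 3 + C*P)
U(X, L) = L*X + X*(3 + 3*X) (U(X, L) = (3 + X*3)*X + X*L = (3 + 3*X)*X + L*X = X*(3 + 3*X) + L*X = L*X + X*(3 + 3*X))
a = -⅘ (a = -4*⅕ = -⅘ ≈ -0.80000)
R(t, o) = o*(3 + t + 3*o)
l = 944/9 (l = -1180*(-4)/(9*5) = -⅑*(-944) = 944/9 ≈ 104.89)
√(R(39, 59) + l) = √(59*(3 + 39 + 3*59) + 944/9) = √(59*(3 + 39 + 177) + 944/9) = √(59*219 + 944/9) = √(12921 + 944/9) = √(117233/9) = √117233/3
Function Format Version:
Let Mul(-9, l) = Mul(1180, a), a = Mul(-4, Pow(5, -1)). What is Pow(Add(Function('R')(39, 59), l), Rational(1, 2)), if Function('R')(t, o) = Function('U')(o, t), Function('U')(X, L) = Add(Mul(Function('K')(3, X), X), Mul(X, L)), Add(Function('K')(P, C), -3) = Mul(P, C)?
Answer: Mul(Rational(1, 3), Pow(117233, Rational(1, 2))) ≈ 114.13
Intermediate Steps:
Function('K')(P, C) = Add(3, Mul(C, P)) (Function('K')(P, C) = Add(3, Mul(P, C)) = Add(3, Mul(C, P)))
Function('U')(X, L) = Add(Mul(L, X), Mul(X, Add(3, Mul(3, X)))) (Function('U')(X, L) = Add(Mul(Add(3, Mul(X, 3)), X), Mul(X, L)) = Add(Mul(Add(3, Mul(3, X)), X), Mul(L, X)) = Add(Mul(X, Add(3, Mul(3, X))), Mul(L, X)) = Add(Mul(L, X), Mul(X, Add(3, Mul(3, X)))))
a = Rational(-4, 5) (a = Mul(-4, Rational(1, 5)) = Rational(-4, 5) ≈ -0.80000)
Function('R')(t, o) = Mul(o, Add(3, t, Mul(3, o)))
l = Rational(944, 9) (l = Mul(Rational(-1, 9), Mul(1180, Rational(-4, 5))) = Mul(Rational(-1, 9), -944) = Rational(944, 9) ≈ 104.89)
Pow(Add(Function('R')(39, 59), l), Rational(1, 2)) = Pow(Add(Mul(59, Add(3, 39, Mul(3, 59))), Rational(944, 9)), Rational(1, 2)) = Pow(Add(Mul(59, Add(3, 39, 177)), Rational(944, 9)), Rational(1, 2)) = Pow(Add(Mul(59, 219), Rational(944, 9)), Rational(1, 2)) = Pow(Add(12921, Rational(944, 9)), Rational(1, 2)) = Pow(Rational(117233, 9), Rational(1, 2)) = Mul(Rational(1, 3), Pow(117233, Rational(1, 2)))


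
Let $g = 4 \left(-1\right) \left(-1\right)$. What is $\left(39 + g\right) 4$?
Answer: $172$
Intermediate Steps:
$g = 4$ ($g = \left(-4\right) \left(-1\right) = 4$)
$\left(39 + g\right) 4 = \left(39 + 4\right) 4 = 43 \cdot 4 = 172$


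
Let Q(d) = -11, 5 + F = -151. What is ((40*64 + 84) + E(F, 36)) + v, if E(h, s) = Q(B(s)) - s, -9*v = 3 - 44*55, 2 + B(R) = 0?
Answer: 25790/9 ≈ 2865.6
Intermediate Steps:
F = -156 (F = -5 - 151 = -156)
B(R) = -2 (B(R) = -2 + 0 = -2)
v = 2417/9 (v = -(3 - 44*55)/9 = -(3 - 2420)/9 = -⅑*(-2417) = 2417/9 ≈ 268.56)
E(h, s) = -11 - s
((40*64 + 84) + E(F, 36)) + v = ((40*64 + 84) + (-11 - 1*36)) + 2417/9 = ((2560 + 84) + (-11 - 36)) + 2417/9 = (2644 - 47) + 2417/9 = 2597 + 2417/9 = 25790/9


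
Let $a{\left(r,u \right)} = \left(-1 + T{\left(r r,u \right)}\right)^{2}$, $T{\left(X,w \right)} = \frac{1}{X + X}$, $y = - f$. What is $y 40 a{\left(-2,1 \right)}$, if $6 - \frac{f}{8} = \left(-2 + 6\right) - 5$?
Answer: $-1715$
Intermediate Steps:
$f = 56$ ($f = 48 - 8 \left(\left(-2 + 6\right) - 5\right) = 48 - 8 \left(4 - 5\right) = 48 - -8 = 48 + 8 = 56$)
$y = -56$ ($y = \left(-1\right) 56 = -56$)
$T{\left(X,w \right)} = \frac{1}{2 X}$
$a{\left(r,u \right)} = \left(-1 + \frac{1}{2 r^{2}}\right)^{2}$ ($a{\left(r,u \right)} = \left(-1 + \frac{1}{2 r r}\right)^{2} = \left(-1 + \frac{1}{2 r^{2}}\right)^{2}$)
$y 40 a{\left(-2,1 \right)} = \left(-56\right) 40 \frac{\left(-1 + 2 \left(-2\right)^{2}\right)^{2}}{4 \cdot 16} = - 2240 \cdot \frac{1}{4} \cdot \frac{1}{16} \left(-1 + 2 \cdot 4\right)^{2} = - 2240 \cdot \frac{1}{4} \cdot \frac{1}{16} \left(-1 + 8\right)^{2} = - 2240 \cdot \frac{1}{4} \cdot \frac{1}{16} \cdot 7^{2} = - 2240 \cdot \frac{1}{4} \cdot \frac{1}{16} \cdot 49 = \left(-2240\right) \frac{49}{64} = -1715$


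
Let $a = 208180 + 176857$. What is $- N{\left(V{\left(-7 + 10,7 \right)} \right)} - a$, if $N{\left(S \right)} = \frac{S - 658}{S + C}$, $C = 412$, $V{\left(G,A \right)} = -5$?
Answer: $- \frac{156709396}{407} \approx -3.8504 \cdot 10^{5}$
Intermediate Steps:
$N{\left(S \right)} = \frac{-658 + S}{412 + S}$ ($N{\left(S \right)} = \frac{S - 658}{S + 412} = \frac{-658 + S}{412 + S}$)
$a = 385037$
$- N{\left(V{\left(-7 + 10,7 \right)} \right)} - a = - \frac{-658 - 5}{412 - 5} - 385037 = - \frac{-663}{407} - 385037 = \left(-1\right) \left(- \frac{663}{407}\right) - 385037 = \frac{663}{407} - 385037 = - \frac{156709396}{407}$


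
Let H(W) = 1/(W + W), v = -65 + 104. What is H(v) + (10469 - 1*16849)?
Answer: -497639/78 ≈ -6380.0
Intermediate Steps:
v = 39
H(W) = 1/(2*W)
H(v) + (10469 - 1*16849) = (1/2)/39 + (10469 - 1*16849) = (1/2)*(1/39) + (10469 - 16849) = 1/78 - 6380 = -497639/78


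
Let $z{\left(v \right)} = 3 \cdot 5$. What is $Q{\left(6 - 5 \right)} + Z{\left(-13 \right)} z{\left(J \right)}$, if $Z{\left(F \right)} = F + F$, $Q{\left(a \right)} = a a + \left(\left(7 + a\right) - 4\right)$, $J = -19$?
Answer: $-385$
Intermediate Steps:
$z{\left(v \right)} = 15$
$Q{\left(a \right)} = 3 + a + a^{2}$ ($Q{\left(a \right)} = a^{2} + \left(3 + a\right) = 3 + a + a^{2}$)
$Z{\left(F \right)} = 2 F$
$Q{\left(6 - 5 \right)} + Z{\left(-13 \right)} z{\left(J \right)} = \left(3 + \left(6 - 5\right) + \left(6 - 5\right)^{2}\right) + 2 \left(-13\right) 15 = \left(3 + 1 + 1^{2}\right) - 390 = \left(3 + 1 + 1\right) - 390 = 5 - 390 = -385$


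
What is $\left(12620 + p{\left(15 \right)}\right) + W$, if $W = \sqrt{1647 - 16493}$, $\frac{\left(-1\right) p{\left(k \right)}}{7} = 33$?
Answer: $12389 + i \sqrt{14846} \approx 12389.0 + 121.84 i$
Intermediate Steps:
$p{\left(k \right)} = -231$ ($p{\left(k \right)} = \left(-7\right) 33 = -231$)
$W = i \sqrt{14846}$ ($W = \sqrt{-14846} = i \sqrt{14846} \approx 121.84 i$)
$\left(12620 + p{\left(15 \right)}\right) + W = \left(12620 - 231\right) + i \sqrt{14846} = 12389 + i \sqrt{14846}$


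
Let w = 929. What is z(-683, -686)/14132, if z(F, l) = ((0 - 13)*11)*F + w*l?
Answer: -539625/14132 ≈ -38.185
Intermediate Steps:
z(F, l) = -143*F + 929*l (z(F, l) = ((0 - 13)*11)*F + 929*l = (-13*11)*F + 929*l = -143*F + 929*l)
z(-683, -686)/14132 = (-143*(-683) + 929*(-686))/14132 = (97669 - 637294)*(1/14132) = -539625*1/14132 = -539625/14132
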